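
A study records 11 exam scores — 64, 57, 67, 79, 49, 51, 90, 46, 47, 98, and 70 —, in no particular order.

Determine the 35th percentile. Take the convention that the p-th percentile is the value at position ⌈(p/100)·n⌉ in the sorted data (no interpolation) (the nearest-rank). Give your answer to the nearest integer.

51

Sorted: 46, 47, 49, 51, 57, 64, 67, 70, 79, 90, 98.
n = 11.
Position = ⌈35/100 · 11⌉ = ⌈3.85⌉ = 4.
The value at rank 4 is 51.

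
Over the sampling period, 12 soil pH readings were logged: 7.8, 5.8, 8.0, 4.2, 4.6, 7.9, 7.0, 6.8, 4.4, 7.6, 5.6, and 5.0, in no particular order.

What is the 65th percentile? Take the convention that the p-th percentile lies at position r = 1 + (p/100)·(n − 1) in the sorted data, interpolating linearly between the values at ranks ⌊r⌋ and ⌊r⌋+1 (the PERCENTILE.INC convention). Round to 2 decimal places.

Sorted: 4.2, 4.4, 4.6, 5.0, 5.6, 5.8, 6.8, 7.0, 7.6, 7.8, 7.9, 8.0.
n = 12.
r = 1 + (65/100)·(12 − 1) = 1 + 7.15 = 8.15.
Rank 8 is 7.0 and rank 9 is 7.6.
Interpolate: 7.0 + 0.15·(7.6 − 7.0) = 7.0 + 0.15·0.6 = 7.09.

7.09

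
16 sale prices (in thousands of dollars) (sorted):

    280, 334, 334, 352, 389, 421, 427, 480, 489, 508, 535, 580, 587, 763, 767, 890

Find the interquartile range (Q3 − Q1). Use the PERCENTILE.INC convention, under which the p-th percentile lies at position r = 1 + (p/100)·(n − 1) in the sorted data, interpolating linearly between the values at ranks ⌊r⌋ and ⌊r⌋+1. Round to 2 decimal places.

n = 16.
P25: r = 4.75; ranks 4–5 are 352, 389; interpolating gives 379.75.
P75: r = 12.25; ranks 12–13 are 580, 587; interpolating gives 581.75.
Difference: 581.75 − 379.75 = 202.

202.00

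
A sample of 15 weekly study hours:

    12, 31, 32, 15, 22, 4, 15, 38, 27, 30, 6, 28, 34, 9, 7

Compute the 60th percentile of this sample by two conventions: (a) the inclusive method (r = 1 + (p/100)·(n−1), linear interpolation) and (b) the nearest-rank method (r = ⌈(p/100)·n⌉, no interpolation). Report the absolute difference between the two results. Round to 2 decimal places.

Sorted: 4, 6, 7, 9, 12, 15, 15, 22, 27, 28, 30, 31, 32, 34, 38.
n = 15.
(a) r = 9.4; between ranks 9 (27) and 10 (28): 27.4.
(b) the nearest-rank method: rank 9 → 27.
|27.4 − 27| = 0.4.

0.40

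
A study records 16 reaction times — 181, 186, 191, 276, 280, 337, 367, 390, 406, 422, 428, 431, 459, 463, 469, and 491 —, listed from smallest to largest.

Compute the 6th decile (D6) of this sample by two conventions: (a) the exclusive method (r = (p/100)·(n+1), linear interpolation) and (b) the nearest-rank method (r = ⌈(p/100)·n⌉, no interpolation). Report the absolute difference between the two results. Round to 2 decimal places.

1.20

n = 16.
(a) r = 10.2; between ranks 10 (422) and 11 (428): 423.2.
(b) the nearest-rank method: rank 10 → 422.
|423.2 − 422| = 1.2.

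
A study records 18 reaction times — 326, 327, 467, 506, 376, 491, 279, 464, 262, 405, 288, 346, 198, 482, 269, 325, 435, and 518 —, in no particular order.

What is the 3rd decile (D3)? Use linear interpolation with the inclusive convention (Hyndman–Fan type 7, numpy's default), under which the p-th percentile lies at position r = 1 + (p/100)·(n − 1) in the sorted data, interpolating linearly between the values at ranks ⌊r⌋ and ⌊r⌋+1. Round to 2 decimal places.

Sorted: 198, 262, 269, 279, 288, 325, 326, 327, 346, 376, 405, 435, 464, 467, 482, 491, 506, 518.
n = 18.
r = 1 + (30/100)·(18 − 1) = 1 + 5.1 = 6.1.
Rank 6 is 325 and rank 7 is 326.
Interpolate: 325 + 0.1·(326 − 325) = 325 + 0.1·1 = 325.1.

325.10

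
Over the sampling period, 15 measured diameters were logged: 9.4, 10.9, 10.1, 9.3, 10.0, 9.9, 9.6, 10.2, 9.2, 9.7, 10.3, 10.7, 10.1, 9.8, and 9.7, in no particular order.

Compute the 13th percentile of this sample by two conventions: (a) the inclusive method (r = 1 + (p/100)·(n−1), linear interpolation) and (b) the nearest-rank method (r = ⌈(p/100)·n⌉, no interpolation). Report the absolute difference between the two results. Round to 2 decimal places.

0.08

Sorted: 9.2, 9.3, 9.4, 9.6, 9.7, 9.7, 9.8, 9.9, 10.0, 10.1, 10.1, 10.2, 10.3, 10.7, 10.9.
n = 15.
(a) r = 2.82; between ranks 2 (9.3) and 3 (9.4): 9.382.
(b) the nearest-rank method: rank 2 → 9.3.
|9.382 − 9.3| = 0.082.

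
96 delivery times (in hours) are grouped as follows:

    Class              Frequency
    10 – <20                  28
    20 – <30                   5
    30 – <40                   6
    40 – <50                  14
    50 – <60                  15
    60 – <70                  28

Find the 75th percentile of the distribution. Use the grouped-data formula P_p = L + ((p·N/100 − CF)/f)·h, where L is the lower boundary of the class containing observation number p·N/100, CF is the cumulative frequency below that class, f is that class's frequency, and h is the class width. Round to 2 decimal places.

61.43

N = 96; target position k = 75/100 · 96 = 72.
Cumulative frequencies: 28, 33, 39, 53, 68, 96.
Observation 72 falls in the class 60 – <70.
L = 60, CF = 68, f = 28, h = 10.
P75 = 60 + ((72 − 68)/28)·10 = 60 + 1.42857 = 61.4286.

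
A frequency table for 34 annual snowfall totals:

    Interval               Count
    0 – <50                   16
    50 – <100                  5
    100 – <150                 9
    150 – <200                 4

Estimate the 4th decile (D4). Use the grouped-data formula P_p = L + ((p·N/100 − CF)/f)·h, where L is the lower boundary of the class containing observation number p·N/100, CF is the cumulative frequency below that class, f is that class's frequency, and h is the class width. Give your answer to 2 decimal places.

N = 34; target position k = 40/100 · 34 = 13.6.
Cumulative frequencies: 16, 21, 30, 34.
Observation 13.6 falls in the class 0 – <50.
L = 0, CF = 0, f = 16, h = 50.
P40 = 0 + ((13.6 − 0)/16)·50 = 0 + 42.5 = 42.5.

42.50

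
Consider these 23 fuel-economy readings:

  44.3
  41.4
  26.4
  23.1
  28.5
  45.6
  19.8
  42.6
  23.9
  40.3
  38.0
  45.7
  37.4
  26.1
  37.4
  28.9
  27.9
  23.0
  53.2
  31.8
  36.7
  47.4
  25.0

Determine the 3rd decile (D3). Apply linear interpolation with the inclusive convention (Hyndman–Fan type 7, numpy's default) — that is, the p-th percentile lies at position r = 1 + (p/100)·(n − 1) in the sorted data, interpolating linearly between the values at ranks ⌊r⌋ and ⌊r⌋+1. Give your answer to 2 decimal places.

27.30

Sorted: 19.8, 23.0, 23.1, 23.9, 25.0, 26.1, 26.4, 27.9, 28.5, 28.9, 31.8, 36.7, 37.4, 37.4, 38.0, 40.3, 41.4, 42.6, 44.3, 45.6, 45.7, 47.4, 53.2.
n = 23.
r = 1 + (30/100)·(23 − 1) = 1 + 6.6 = 7.6.
Rank 7 is 26.4 and rank 8 is 27.9.
Interpolate: 26.4 + 0.6·(27.9 − 26.4) = 26.4 + 0.6·1.5 = 27.3.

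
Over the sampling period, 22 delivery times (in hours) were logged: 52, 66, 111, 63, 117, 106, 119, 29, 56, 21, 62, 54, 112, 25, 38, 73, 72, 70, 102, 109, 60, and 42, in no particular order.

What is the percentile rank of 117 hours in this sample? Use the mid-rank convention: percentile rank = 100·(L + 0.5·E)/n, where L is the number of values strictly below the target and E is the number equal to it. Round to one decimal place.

Sorted: 21, 25, 29, 38, 42, 52, 54, 56, 60, 62, 63, 66, 70, 72, 73, 102, 106, 109, 111, 112, 117, 119.
Count below 117: L = 20; count equal: E = 1; n = 22.
Percentile rank = 100·(20 + 0.5·1)/22 = 100·20.5/22 = 93.18.

93.2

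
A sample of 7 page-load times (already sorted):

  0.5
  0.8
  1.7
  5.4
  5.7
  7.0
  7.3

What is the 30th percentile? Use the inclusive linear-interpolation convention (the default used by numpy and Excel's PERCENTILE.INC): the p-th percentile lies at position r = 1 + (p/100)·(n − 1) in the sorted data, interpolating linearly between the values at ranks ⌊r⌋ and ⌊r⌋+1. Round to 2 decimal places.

n = 7.
r = 1 + (30/100)·(7 − 1) = 1 + 1.8 = 2.8.
Rank 2 is 0.8 and rank 3 is 1.7.
Interpolate: 0.8 + 0.8·(1.7 − 0.8) = 0.8 + 0.8·0.9 = 1.52.

1.52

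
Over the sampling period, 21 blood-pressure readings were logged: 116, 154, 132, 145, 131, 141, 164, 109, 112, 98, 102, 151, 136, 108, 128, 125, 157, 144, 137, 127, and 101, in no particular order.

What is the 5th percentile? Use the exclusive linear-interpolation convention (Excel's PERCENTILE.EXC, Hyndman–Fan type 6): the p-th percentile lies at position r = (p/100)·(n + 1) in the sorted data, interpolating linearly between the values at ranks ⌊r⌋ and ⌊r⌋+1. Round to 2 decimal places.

Sorted: 98, 101, 102, 108, 109, 112, 116, 125, 127, 128, 131, 132, 136, 137, 141, 144, 145, 151, 154, 157, 164.
n = 21.
r = (5/100)·(21 + 1) = 1.1.
Rank 1 is 98 and rank 2 is 101.
Interpolate: 98 + 0.1·(101 − 98) = 98 + 0.1·3 = 98.3.

98.30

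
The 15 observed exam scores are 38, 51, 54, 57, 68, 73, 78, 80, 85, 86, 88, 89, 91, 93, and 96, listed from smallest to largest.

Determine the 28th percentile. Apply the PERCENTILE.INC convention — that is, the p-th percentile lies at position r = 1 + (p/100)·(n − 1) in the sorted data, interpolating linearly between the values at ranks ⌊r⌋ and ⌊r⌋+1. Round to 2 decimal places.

n = 15.
r = 1 + (28/100)·(15 − 1) = 1 + 3.92 = 4.92.
Rank 4 is 57 and rank 5 is 68.
Interpolate: 57 + 0.92·(68 − 57) = 57 + 0.92·11 = 67.12.

67.12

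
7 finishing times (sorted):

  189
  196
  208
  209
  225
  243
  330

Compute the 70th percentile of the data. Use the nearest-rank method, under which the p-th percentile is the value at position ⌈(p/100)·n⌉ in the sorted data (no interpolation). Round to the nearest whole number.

n = 7.
Position = ⌈70/100 · 7⌉ = ⌈4.9⌉ = 5.
The value at rank 5 is 225.

225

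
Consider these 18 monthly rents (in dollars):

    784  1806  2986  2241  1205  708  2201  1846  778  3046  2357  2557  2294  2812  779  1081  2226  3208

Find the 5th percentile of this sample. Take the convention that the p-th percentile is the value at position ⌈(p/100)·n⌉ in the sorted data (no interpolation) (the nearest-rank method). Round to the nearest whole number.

Sorted: 708, 778, 779, 784, 1081, 1205, 1806, 1846, 2201, 2226, 2241, 2294, 2357, 2557, 2812, 2986, 3046, 3208.
n = 18.
Position = ⌈5/100 · 18⌉ = ⌈0.9⌉ = 1.
The value at rank 1 is 708.

708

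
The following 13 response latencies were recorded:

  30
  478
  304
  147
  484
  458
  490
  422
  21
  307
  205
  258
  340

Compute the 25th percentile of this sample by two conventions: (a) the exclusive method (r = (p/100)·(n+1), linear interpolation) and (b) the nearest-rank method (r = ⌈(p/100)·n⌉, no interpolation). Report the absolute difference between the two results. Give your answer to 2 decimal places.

29.00

Sorted: 21, 30, 147, 205, 258, 304, 307, 340, 422, 458, 478, 484, 490.
n = 13.
(a) r = 3.5; between ranks 3 (147) and 4 (205): 176.
(b) the nearest-rank method: rank 4 → 205.
|176 − 205| = 29.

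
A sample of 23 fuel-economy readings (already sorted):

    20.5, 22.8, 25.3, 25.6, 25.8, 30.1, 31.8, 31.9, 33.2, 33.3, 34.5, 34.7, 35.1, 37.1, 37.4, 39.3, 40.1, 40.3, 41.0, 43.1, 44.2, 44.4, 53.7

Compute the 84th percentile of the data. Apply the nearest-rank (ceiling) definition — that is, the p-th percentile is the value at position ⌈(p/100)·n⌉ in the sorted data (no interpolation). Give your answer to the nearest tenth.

n = 23.
Position = ⌈84/100 · 23⌉ = ⌈19.32⌉ = 20.
The value at rank 20 is 43.1.

43.1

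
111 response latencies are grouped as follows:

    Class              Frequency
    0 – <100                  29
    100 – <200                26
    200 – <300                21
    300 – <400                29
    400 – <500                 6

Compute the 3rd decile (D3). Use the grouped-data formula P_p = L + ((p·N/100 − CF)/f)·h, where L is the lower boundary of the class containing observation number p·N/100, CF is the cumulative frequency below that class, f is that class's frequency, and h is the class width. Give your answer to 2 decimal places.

N = 111; target position k = 30/100 · 111 = 33.3.
Cumulative frequencies: 29, 55, 76, 105, 111.
Observation 33.3 falls in the class 100 – <200.
L = 100, CF = 29, f = 26, h = 100.
P30 = 100 + ((33.3 − 29)/26)·100 = 100 + 16.5385 = 116.538.

116.54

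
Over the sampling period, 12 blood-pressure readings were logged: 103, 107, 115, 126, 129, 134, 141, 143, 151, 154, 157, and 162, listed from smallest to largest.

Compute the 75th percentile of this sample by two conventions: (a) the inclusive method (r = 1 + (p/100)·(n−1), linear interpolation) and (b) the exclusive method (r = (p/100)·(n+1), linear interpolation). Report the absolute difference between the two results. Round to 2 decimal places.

1.50

n = 12.
(a) r = 9.25; between ranks 9 (151) and 10 (154): 151.75.
(b) r = 9.75; between ranks 9 (151) and 10 (154): 153.25.
|151.75 − 153.25| = 1.5.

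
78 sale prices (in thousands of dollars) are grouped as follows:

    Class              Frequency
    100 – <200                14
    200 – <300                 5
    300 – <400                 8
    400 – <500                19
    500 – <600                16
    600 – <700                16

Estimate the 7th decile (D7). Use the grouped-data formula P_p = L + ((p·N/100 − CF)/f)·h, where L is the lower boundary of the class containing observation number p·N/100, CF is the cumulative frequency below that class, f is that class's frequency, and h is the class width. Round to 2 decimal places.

553.75

N = 78; target position k = 70/100 · 78 = 54.6.
Cumulative frequencies: 14, 19, 27, 46, 62, 78.
Observation 54.6 falls in the class 500 – <600.
L = 500, CF = 46, f = 16, h = 100.
P70 = 500 + ((54.6 − 46)/16)·100 = 500 + 53.75 = 553.75.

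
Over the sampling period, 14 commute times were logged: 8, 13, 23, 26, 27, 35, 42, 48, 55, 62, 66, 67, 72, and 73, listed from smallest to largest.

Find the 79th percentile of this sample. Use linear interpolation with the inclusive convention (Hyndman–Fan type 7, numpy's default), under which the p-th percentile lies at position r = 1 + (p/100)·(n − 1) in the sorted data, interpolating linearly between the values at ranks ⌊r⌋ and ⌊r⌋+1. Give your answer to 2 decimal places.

n = 14.
r = 1 + (79/100)·(14 − 1) = 1 + 10.27 = 11.27.
Rank 11 is 66 and rank 12 is 67.
Interpolate: 66 + 0.27·(67 − 66) = 66 + 0.27·1 = 66.27.

66.27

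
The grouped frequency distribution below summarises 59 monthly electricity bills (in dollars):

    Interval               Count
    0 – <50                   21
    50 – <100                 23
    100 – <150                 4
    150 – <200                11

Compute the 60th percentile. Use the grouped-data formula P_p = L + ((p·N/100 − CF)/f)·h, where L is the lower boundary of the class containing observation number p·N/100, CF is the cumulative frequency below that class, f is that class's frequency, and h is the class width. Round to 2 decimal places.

81.30

N = 59; target position k = 60/100 · 59 = 35.4.
Cumulative frequencies: 21, 44, 48, 59.
Observation 35.4 falls in the class 50 – <100.
L = 50, CF = 21, f = 23, h = 50.
P60 = 50 + ((35.4 − 21)/23)·50 = 50 + 31.3043 = 81.3043.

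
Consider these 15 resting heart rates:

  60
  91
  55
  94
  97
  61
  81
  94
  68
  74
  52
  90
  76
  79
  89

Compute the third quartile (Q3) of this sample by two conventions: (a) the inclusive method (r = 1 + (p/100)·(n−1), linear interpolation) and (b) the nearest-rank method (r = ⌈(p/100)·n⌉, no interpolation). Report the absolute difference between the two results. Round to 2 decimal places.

0.50

Sorted: 52, 55, 60, 61, 68, 74, 76, 79, 81, 89, 90, 91, 94, 94, 97.
n = 15.
(a) r = 11.5; between ranks 11 (90) and 12 (91): 90.5.
(b) the nearest-rank method: rank 12 → 91.
|90.5 − 91| = 0.5.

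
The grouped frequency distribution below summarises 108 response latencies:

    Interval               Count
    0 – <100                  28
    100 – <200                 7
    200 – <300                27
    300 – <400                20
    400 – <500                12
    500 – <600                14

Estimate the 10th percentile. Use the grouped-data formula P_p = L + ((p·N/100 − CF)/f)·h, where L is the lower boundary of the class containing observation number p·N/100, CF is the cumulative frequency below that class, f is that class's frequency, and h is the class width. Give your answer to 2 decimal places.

N = 108; target position k = 10/100 · 108 = 10.8.
Cumulative frequencies: 28, 35, 62, 82, 94, 108.
Observation 10.8 falls in the class 0 – <100.
L = 0, CF = 0, f = 28, h = 100.
P10 = 0 + ((10.8 − 0)/28)·100 = 0 + 38.5714 = 38.5714.

38.57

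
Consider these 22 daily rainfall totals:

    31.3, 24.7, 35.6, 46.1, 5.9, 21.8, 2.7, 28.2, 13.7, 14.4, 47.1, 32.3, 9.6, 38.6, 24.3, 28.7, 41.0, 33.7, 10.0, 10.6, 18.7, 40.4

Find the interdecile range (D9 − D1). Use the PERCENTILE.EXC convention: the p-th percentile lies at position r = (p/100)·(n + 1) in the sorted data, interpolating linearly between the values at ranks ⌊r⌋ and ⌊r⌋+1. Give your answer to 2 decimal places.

Sorted: 2.7, 5.9, 9.6, 10.0, 10.6, 13.7, 14.4, 18.7, 21.8, 24.3, 24.7, 28.2, 28.7, 31.3, 32.3, 33.7, 35.6, 38.6, 40.4, 41.0, 46.1, 47.1.
n = 22.
P10: r = 2.3; ranks 2–3 are 5.9, 9.6; interpolating gives 7.01.
P90: r = 20.7; ranks 20–21 are 41.0, 46.1; interpolating gives 44.57.
Difference: 44.57 − 7.01 = 37.56.

37.56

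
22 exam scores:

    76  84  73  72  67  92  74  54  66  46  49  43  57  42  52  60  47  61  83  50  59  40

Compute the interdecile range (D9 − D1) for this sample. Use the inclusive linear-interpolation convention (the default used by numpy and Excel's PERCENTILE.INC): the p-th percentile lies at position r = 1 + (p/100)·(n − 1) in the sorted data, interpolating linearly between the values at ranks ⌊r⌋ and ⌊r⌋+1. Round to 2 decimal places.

39.00

Sorted: 40, 42, 43, 46, 47, 49, 50, 52, 54, 57, 59, 60, 61, 66, 67, 72, 73, 74, 76, 83, 84, 92.
n = 22.
P10: r = 3.1; ranks 3–4 are 43, 46; interpolating gives 43.3.
P90: r = 19.9; ranks 19–20 are 76, 83; interpolating gives 82.3.
Difference: 82.3 − 43.3 = 39.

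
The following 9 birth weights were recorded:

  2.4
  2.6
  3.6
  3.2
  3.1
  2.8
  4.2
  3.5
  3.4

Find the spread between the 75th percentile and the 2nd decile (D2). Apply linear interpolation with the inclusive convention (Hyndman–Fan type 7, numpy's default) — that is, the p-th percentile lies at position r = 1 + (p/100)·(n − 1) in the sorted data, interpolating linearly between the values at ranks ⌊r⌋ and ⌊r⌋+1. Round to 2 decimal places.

Sorted: 2.4, 2.6, 2.8, 3.1, 3.2, 3.4, 3.5, 3.6, 4.2.
n = 9.
P20: r = 2.6; ranks 2–3 are 2.6, 2.8; interpolating gives 2.72.
P75: r = 7 (integer) → 3.5.
Difference: 3.5 − 2.72 = 0.78.

0.78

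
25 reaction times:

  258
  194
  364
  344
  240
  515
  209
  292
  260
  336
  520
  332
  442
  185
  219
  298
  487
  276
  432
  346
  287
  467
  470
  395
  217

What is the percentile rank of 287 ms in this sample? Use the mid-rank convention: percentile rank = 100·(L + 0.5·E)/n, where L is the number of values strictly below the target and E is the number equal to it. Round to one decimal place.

38.0

Sorted: 185, 194, 209, 217, 219, 240, 258, 260, 276, 287, 292, 298, 332, 336, 344, 346, 364, 395, 432, 442, 467, 470, 487, 515, 520.
Count below 287: L = 9; count equal: E = 1; n = 25.
Percentile rank = 100·(9 + 0.5·1)/25 = 100·9.5/25 = 38.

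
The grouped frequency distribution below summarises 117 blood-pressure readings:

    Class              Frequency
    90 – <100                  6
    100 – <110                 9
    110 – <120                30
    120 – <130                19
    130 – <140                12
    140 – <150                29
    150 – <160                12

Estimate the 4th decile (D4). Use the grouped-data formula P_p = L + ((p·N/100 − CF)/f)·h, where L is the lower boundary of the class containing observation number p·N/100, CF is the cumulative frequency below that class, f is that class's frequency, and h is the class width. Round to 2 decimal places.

120.95

N = 117; target position k = 40/100 · 117 = 46.8.
Cumulative frequencies: 6, 15, 45, 64, 76, 105, 117.
Observation 46.8 falls in the class 120 – <130.
L = 120, CF = 45, f = 19, h = 10.
P40 = 120 + ((46.8 − 45)/19)·10 = 120 + 0.947368 = 120.947.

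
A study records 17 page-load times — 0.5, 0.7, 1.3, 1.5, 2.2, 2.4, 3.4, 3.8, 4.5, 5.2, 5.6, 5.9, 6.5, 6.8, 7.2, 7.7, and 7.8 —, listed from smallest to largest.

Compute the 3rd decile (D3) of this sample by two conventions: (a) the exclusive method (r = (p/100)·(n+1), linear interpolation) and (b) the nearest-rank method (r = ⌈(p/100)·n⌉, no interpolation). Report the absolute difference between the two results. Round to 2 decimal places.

0.12

n = 17.
(a) r = 5.4; between ranks 5 (2.2) and 6 (2.4): 2.28.
(b) the nearest-rank method: rank 6 → 2.4.
|2.28 − 2.4| = 0.12.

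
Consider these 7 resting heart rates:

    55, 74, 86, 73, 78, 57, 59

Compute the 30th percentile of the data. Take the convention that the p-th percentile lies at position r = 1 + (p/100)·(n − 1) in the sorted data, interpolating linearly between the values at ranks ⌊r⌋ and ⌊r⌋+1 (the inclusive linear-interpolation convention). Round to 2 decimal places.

58.60

Sorted: 55, 57, 59, 73, 74, 78, 86.
n = 7.
r = 1 + (30/100)·(7 − 1) = 1 + 1.8 = 2.8.
Rank 2 is 57 and rank 3 is 59.
Interpolate: 57 + 0.8·(59 − 57) = 57 + 0.8·2 = 58.6.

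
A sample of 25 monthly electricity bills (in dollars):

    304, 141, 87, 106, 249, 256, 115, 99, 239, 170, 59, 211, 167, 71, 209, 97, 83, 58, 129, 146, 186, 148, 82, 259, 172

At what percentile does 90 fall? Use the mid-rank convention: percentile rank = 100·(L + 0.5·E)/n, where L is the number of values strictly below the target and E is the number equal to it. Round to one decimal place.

24.0

Sorted: 58, 59, 71, 82, 83, 87, 97, 99, 106, 115, 129, 141, 146, 148, 167, 170, 172, 186, 209, 211, 239, 249, 256, 259, 304.
Count below 90: L = 6; count equal: E = 0; n = 25.
Percentile rank = 100·(6 + 0.5·0)/25 = 100·6/25 = 24.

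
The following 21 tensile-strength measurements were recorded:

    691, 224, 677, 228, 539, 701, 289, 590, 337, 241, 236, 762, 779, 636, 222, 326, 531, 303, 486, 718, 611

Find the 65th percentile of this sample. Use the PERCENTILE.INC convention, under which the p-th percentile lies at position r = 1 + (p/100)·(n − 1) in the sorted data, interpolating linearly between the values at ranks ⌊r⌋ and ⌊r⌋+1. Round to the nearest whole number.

Sorted: 222, 224, 228, 236, 241, 289, 303, 326, 337, 486, 531, 539, 590, 611, 636, 677, 691, 701, 718, 762, 779.
n = 21.
r = 1 + (65/100)·(21 − 1) = 1 + 13 = 14.
r is an integer, so P65 is the value at rank 14: 611.

611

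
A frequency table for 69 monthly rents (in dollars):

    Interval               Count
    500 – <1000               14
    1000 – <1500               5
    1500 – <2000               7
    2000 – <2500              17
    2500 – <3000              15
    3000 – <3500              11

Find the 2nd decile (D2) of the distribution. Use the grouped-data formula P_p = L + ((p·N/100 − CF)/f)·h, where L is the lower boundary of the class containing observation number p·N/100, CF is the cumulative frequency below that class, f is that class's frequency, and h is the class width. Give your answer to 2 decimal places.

992.86

N = 69; target position k = 20/100 · 69 = 13.8.
Cumulative frequencies: 14, 19, 26, 43, 58, 69.
Observation 13.8 falls in the class 500 – <1000.
L = 500, CF = 0, f = 14, h = 500.
P20 = 500 + ((13.8 − 0)/14)·500 = 500 + 492.857 = 992.857.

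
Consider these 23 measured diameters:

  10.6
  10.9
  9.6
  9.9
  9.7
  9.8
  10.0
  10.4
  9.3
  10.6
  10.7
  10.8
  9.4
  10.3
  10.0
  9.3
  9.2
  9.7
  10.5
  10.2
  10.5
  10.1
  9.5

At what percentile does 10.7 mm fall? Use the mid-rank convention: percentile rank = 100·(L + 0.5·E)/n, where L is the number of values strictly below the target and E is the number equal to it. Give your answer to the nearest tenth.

89.1

Sorted: 9.2, 9.3, 9.3, 9.4, 9.5, 9.6, 9.7, 9.7, 9.8, 9.9, 10.0, 10.0, 10.1, 10.2, 10.3, 10.4, 10.5, 10.5, 10.6, 10.6, 10.7, 10.8, 10.9.
Count below 10.7: L = 20; count equal: E = 1; n = 23.
Percentile rank = 100·(20 + 0.5·1)/23 = 100·20.5/23 = 89.13.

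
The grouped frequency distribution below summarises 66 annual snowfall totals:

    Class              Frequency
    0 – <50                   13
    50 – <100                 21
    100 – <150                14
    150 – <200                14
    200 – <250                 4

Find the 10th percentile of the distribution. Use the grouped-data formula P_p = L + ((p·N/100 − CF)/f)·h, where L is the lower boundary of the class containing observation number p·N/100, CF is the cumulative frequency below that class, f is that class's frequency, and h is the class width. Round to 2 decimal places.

25.38

N = 66; target position k = 10/100 · 66 = 6.6.
Cumulative frequencies: 13, 34, 48, 62, 66.
Observation 6.6 falls in the class 0 – <50.
L = 0, CF = 0, f = 13, h = 50.
P10 = 0 + ((6.6 − 0)/13)·50 = 0 + 25.3846 = 25.3846.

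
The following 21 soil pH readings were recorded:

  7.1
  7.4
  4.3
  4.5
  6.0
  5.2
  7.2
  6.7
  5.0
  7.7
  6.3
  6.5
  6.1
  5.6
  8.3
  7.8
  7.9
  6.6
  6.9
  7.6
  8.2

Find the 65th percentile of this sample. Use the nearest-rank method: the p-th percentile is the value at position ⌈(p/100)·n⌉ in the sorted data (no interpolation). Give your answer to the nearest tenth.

Sorted: 4.3, 4.5, 5.0, 5.2, 5.6, 6.0, 6.1, 6.3, 6.5, 6.6, 6.7, 6.9, 7.1, 7.2, 7.4, 7.6, 7.7, 7.8, 7.9, 8.2, 8.3.
n = 21.
Position = ⌈65/100 · 21⌉ = ⌈13.65⌉ = 14.
The value at rank 14 is 7.2.

7.2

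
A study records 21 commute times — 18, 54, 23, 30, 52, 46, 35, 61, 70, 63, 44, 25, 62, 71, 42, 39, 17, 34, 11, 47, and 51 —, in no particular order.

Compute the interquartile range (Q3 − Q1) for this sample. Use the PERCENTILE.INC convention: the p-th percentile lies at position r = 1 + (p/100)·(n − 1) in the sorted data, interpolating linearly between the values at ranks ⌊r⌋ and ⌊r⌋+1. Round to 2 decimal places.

Sorted: 11, 17, 18, 23, 25, 30, 34, 35, 39, 42, 44, 46, 47, 51, 52, 54, 61, 62, 63, 70, 71.
n = 21.
P25: r = 6 (integer) → 30.
P75: r = 16 (integer) → 54.
Difference: 54 − 30 = 24.

24.00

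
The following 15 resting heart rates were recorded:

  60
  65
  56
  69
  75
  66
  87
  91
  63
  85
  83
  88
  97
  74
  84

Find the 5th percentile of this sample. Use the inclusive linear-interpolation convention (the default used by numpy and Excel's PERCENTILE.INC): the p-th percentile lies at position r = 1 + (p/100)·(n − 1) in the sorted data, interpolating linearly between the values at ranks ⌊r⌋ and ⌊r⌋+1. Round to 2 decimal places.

58.80

Sorted: 56, 60, 63, 65, 66, 69, 74, 75, 83, 84, 85, 87, 88, 91, 97.
n = 15.
r = 1 + (5/100)·(15 − 1) = 1 + 0.7 = 1.7.
Rank 1 is 56 and rank 2 is 60.
Interpolate: 56 + 0.7·(60 − 56) = 56 + 0.7·4 = 58.8.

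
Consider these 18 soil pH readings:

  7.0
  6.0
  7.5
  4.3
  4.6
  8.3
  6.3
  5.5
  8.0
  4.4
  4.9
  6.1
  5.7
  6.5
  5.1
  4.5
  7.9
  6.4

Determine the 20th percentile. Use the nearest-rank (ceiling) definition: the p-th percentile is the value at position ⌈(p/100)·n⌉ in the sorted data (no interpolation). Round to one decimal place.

Sorted: 4.3, 4.4, 4.5, 4.6, 4.9, 5.1, 5.5, 5.7, 6.0, 6.1, 6.3, 6.4, 6.5, 7.0, 7.5, 7.9, 8.0, 8.3.
n = 18.
Position = ⌈20/100 · 18⌉ = ⌈3.6⌉ = 4.
The value at rank 4 is 4.6.

4.6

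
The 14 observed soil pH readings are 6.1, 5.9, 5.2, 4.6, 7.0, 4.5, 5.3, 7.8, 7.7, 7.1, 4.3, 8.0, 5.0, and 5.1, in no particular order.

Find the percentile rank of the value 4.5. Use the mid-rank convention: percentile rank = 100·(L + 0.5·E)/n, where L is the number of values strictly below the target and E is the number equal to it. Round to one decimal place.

Sorted: 4.3, 4.5, 4.6, 5.0, 5.1, 5.2, 5.3, 5.9, 6.1, 7.0, 7.1, 7.7, 7.8, 8.0.
Count below 4.5: L = 1; count equal: E = 1; n = 14.
Percentile rank = 100·(1 + 0.5·1)/14 = 100·1.5/14 = 10.71.

10.7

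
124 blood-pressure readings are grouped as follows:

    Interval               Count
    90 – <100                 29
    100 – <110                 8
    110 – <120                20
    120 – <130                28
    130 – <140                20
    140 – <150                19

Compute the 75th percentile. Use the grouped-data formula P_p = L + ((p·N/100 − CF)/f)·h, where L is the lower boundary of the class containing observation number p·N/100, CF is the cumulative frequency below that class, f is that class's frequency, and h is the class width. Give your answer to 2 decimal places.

134.00

N = 124; target position k = 75/100 · 124 = 93.
Cumulative frequencies: 29, 37, 57, 85, 105, 124.
Observation 93 falls in the class 130 – <140.
L = 130, CF = 85, f = 20, h = 10.
P75 = 130 + ((93 − 85)/20)·10 = 130 + 4 = 134.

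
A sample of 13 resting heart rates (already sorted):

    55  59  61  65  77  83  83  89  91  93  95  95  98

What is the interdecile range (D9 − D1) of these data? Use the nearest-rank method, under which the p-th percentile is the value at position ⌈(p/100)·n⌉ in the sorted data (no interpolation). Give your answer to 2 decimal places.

n = 13.
P10: rank ⌈10/100·13⌉ = 2 → 59.
P90: rank ⌈90/100·13⌉ = 12 → 95.
Difference: 95 − 59 = 36.

36.00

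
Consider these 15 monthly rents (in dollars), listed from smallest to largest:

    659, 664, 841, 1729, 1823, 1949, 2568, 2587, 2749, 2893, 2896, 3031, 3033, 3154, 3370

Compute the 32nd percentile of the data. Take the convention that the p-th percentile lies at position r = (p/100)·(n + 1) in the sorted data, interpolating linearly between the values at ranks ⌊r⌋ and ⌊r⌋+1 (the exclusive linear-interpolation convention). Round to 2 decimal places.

n = 15.
r = (32/100)·(15 + 1) = 5.12.
Rank 5 is 1823 and rank 6 is 1949.
Interpolate: 1823 + 0.12·(1949 − 1823) = 1823 + 0.12·126 = 1838.12.

1838.12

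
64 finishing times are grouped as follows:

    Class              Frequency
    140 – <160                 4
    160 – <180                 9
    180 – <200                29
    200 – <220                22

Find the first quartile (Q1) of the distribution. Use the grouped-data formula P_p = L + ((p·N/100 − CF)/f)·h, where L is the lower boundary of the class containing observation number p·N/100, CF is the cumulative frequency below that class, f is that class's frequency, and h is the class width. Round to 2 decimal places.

182.07

N = 64; target position k = 25/100 · 64 = 16.
Cumulative frequencies: 4, 13, 42, 64.
Observation 16 falls in the class 180 – <200.
L = 180, CF = 13, f = 29, h = 20.
P25 = 180 + ((16 − 13)/29)·20 = 180 + 2.06897 = 182.069.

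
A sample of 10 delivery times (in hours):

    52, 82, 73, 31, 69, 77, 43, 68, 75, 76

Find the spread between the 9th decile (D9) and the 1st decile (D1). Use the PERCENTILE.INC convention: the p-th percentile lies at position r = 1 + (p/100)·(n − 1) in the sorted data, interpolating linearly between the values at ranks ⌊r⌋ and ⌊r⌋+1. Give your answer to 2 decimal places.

35.70

Sorted: 31, 43, 52, 68, 69, 73, 75, 76, 77, 82.
n = 10.
P10: r = 1.9; ranks 1–2 are 31, 43; interpolating gives 41.8.
P90: r = 9.1; ranks 9–10 are 77, 82; interpolating gives 77.5.
Difference: 77.5 − 41.8 = 35.7.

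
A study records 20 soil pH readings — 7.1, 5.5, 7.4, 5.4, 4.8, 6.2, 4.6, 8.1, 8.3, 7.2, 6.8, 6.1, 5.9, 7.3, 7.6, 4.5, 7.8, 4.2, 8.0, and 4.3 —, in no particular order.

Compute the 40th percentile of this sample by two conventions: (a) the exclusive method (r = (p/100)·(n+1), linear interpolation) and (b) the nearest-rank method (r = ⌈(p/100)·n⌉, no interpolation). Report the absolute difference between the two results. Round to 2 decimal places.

Sorted: 4.2, 4.3, 4.5, 4.6, 4.8, 5.4, 5.5, 5.9, 6.1, 6.2, 6.8, 7.1, 7.2, 7.3, 7.4, 7.6, 7.8, 8.0, 8.1, 8.3.
n = 20.
(a) r = 8.4; between ranks 8 (5.9) and 9 (6.1): 5.98.
(b) the nearest-rank method: rank 8 → 5.9.
|5.98 − 5.9| = 0.08.

0.08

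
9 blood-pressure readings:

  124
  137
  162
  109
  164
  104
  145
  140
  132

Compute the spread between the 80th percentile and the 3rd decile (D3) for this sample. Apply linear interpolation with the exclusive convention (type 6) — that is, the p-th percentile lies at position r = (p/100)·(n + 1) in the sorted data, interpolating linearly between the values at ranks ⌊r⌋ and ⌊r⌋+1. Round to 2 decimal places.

38.00

Sorted: 104, 109, 124, 132, 137, 140, 145, 162, 164.
n = 9.
P30: r = 3 (integer) → 124.
P80: r = 8 (integer) → 162.
Difference: 162 − 124 = 38.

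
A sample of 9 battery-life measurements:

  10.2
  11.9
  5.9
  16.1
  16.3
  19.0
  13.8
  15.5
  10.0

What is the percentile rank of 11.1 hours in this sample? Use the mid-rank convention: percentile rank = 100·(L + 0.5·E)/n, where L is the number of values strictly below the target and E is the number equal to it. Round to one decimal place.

Sorted: 5.9, 10.0, 10.2, 11.9, 13.8, 15.5, 16.1, 16.3, 19.0.
Count below 11.1: L = 3; count equal: E = 0; n = 9.
Percentile rank = 100·(3 + 0.5·0)/9 = 100·3/9 = 33.33.

33.3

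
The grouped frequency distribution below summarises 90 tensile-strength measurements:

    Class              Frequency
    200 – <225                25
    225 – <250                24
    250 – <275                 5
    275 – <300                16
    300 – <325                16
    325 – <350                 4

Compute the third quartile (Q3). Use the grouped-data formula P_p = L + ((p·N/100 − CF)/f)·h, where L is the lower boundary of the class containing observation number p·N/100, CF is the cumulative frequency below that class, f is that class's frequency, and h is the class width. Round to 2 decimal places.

N = 90; target position k = 75/100 · 90 = 67.5.
Cumulative frequencies: 25, 49, 54, 70, 86, 90.
Observation 67.5 falls in the class 275 – <300.
L = 275, CF = 54, f = 16, h = 25.
P75 = 275 + ((67.5 − 54)/16)·25 = 275 + 21.0938 = 296.094.

296.09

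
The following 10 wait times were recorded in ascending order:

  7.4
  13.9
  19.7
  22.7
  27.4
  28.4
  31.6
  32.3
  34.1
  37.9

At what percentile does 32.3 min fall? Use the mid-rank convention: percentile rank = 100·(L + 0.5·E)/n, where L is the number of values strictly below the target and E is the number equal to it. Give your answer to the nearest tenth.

75.0

Count below 32.3: L = 7; count equal: E = 1; n = 10.
Percentile rank = 100·(7 + 0.5·1)/10 = 100·7.5/10 = 75.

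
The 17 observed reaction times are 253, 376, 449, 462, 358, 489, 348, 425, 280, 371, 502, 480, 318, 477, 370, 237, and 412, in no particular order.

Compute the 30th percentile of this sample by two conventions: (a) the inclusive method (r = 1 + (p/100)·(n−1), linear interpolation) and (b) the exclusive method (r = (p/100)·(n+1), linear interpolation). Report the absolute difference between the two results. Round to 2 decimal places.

Sorted: 237, 253, 280, 318, 348, 358, 370, 371, 376, 412, 425, 449, 462, 477, 480, 489, 502.
n = 17.
(a) r = 5.8; between ranks 5 (348) and 6 (358): 356.
(b) r = 5.4; between ranks 5 (348) and 6 (358): 352.
|356 − 352| = 4.

4.00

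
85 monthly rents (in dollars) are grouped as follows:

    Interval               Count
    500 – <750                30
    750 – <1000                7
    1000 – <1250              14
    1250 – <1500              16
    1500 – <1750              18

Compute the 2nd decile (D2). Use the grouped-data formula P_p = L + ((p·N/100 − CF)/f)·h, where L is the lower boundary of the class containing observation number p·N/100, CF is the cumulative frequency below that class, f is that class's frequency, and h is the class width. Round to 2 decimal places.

641.67

N = 85; target position k = 20/100 · 85 = 17.
Cumulative frequencies: 30, 37, 51, 67, 85.
Observation 17 falls in the class 500 – <750.
L = 500, CF = 0, f = 30, h = 250.
P20 = 500 + ((17 − 0)/30)·250 = 500 + 141.667 = 641.667.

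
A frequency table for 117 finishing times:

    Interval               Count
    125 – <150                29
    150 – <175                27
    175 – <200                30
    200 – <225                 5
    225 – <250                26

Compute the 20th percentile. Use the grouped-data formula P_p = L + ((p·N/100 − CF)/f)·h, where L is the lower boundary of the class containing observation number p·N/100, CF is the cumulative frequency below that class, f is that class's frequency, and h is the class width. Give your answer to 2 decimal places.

N = 117; target position k = 20/100 · 117 = 23.4.
Cumulative frequencies: 29, 56, 86, 91, 117.
Observation 23.4 falls in the class 125 – <150.
L = 125, CF = 0, f = 29, h = 25.
P20 = 125 + ((23.4 − 0)/29)·25 = 125 + 20.1724 = 145.172.

145.17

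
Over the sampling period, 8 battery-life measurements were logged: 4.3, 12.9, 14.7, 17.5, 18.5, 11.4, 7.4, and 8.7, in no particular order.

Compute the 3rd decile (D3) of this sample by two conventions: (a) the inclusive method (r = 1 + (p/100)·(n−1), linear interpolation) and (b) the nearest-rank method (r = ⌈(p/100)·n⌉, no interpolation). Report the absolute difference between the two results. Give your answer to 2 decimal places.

0.27

Sorted: 4.3, 7.4, 8.7, 11.4, 12.9, 14.7, 17.5, 18.5.
n = 8.
(a) r = 3.1; between ranks 3 (8.7) and 4 (11.4): 8.97.
(b) the nearest-rank method: rank 3 → 8.7.
|8.97 − 8.7| = 0.27.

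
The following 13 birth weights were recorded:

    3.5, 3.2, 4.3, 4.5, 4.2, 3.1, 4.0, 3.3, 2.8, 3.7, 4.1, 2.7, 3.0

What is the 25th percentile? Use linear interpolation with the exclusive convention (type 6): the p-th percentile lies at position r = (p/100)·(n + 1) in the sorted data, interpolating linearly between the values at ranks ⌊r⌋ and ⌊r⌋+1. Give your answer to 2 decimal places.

3.05

Sorted: 2.7, 2.8, 3.0, 3.1, 3.2, 3.3, 3.5, 3.7, 4.0, 4.1, 4.2, 4.3, 4.5.
n = 13.
r = (25/100)·(13 + 1) = 3.5.
Rank 3 is 3.0 and rank 4 is 3.1.
Interpolate: 3.0 + 0.5·(3.1 − 3.0) = 3.0 + 0.5·0.1 = 3.05.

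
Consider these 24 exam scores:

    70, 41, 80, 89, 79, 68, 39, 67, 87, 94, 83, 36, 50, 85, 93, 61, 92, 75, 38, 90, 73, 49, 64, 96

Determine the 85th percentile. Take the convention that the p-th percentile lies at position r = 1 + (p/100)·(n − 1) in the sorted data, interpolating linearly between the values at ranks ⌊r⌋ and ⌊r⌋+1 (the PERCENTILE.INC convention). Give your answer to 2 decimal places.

Sorted: 36, 38, 39, 41, 49, 50, 61, 64, 67, 68, 70, 73, 75, 79, 80, 83, 85, 87, 89, 90, 92, 93, 94, 96.
n = 24.
r = 1 + (85/100)·(24 − 1) = 1 + 19.55 = 20.55.
Rank 20 is 90 and rank 21 is 92.
Interpolate: 90 + 0.55·(92 − 90) = 90 + 0.55·2 = 91.1.

91.10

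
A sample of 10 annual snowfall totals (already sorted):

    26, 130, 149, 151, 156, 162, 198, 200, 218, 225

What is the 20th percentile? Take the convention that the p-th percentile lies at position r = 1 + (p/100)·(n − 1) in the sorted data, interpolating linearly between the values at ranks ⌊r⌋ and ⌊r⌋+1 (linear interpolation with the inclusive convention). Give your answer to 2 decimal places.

145.20

n = 10.
r = 1 + (20/100)·(10 − 1) = 1 + 1.8 = 2.8.
Rank 2 is 130 and rank 3 is 149.
Interpolate: 130 + 0.8·(149 − 130) = 130 + 0.8·19 = 145.2.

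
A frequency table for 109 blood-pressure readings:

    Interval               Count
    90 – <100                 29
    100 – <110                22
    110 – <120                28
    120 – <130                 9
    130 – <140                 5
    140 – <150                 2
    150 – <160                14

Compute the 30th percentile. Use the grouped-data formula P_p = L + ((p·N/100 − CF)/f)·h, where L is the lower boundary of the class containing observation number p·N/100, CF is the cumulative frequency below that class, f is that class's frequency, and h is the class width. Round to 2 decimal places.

N = 109; target position k = 30/100 · 109 = 32.7.
Cumulative frequencies: 29, 51, 79, 88, 93, 95, 109.
Observation 32.7 falls in the class 100 – <110.
L = 100, CF = 29, f = 22, h = 10.
P30 = 100 + ((32.7 − 29)/22)·10 = 100 + 1.68182 = 101.682.

101.68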